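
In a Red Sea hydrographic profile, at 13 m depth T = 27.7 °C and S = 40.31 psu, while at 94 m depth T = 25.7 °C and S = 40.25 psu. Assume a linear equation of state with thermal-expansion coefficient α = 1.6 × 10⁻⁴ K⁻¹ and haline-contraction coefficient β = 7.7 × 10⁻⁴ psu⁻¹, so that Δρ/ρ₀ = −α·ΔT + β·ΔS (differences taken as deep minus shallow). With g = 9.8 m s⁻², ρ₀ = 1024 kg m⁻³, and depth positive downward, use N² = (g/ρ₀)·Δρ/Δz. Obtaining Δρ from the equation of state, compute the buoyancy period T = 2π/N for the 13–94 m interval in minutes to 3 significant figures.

ΔT = -2.0 K, ΔS = -0.06 psu (deep − shallow).
Δρ/ρ₀ = −αΔT + βΔS = 3.20 × 10⁻⁴ − 4.62 × 10⁻⁵ = 2.738 × 10⁻⁴, so Δρ ≈ 0.2804 kg m⁻³.
N² = (g/ρ₀)·Δρ/Δz = g·(Δρ/ρ₀)/Δz = 9.8 × 2.738 × 10⁻⁴ / 81 = 3.3126 × 10⁻⁵ s⁻².
N = √(3.3126 × 10⁻⁵) = 5.7555 × 10⁻³ rad s⁻¹ → T = 2π/N = 1.0917 × 10³ s = 18.195 min ≈ 18.2 min.

18.2 min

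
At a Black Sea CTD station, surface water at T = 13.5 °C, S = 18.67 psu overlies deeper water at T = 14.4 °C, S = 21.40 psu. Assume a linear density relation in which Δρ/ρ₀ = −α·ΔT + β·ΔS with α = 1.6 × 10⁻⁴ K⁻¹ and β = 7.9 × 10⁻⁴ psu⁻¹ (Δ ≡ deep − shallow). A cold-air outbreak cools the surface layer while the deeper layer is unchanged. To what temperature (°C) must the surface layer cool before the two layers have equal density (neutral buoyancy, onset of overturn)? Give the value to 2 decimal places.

Neutral buoyancy requires Δρ = 0, i.e. −α(T_deep − T_surf′) + β(S_deep − S_surf) = 0.
T_surf′ = T_deep − (β/α)·ΔS = 14.4 − (7.9 × 10⁻⁴/1.6 × 10⁻⁴)·(+2.73) = 0.9206 °C.
Cooling required: 13.5 − (0.9206) = 12.5794 °C.

0.92 °C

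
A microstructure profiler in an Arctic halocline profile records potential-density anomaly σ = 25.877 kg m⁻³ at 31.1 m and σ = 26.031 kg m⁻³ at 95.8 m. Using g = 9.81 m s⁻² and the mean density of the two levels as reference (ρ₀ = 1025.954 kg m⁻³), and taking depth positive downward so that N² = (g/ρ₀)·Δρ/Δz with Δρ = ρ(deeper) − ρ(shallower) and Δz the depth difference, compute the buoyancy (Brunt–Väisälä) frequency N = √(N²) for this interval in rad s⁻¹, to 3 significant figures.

4.77 × 10⁻³ rad s⁻¹

Δρ = 1026.031 − 1025.877 = 0.154 kg m⁻³ over Δz = 95.8 − 31.1 = 64.7 m.
N² = (9.81/1025.954) × (0.154/64.7) = 2.2759 × 10⁻⁵ s⁻².
N = √(2.2759 × 10⁻⁵) = 4.7706 × 10⁻³ rad s⁻¹ ≈ 4.77 × 10⁻³ rad s⁻¹.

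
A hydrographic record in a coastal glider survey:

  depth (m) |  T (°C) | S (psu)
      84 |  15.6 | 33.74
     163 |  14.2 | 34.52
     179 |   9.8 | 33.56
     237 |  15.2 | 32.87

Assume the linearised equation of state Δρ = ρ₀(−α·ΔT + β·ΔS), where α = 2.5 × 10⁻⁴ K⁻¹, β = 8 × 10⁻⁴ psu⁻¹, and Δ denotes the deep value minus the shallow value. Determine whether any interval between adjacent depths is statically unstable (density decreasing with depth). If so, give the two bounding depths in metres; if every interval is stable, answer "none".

179–237 m

Evaluate Δρ/ρ₀ = −αΔT + βΔS across each adjacent pair:
  84–163 m: −αΔT+βΔS = −(2.5 × 10⁻⁴)(-1.4)+(8 × 10⁻⁴)(+0.78) = 9.7 × 10⁻⁴ → stable
  163–179 m: −αΔT+βΔS = −(2.5 × 10⁻⁴)(-4.4)+(8 × 10⁻⁴)(-0.96) = 3.3 × 10⁻⁴ → stable
  179–237 m: −αΔT+βΔS = −(2.5 × 10⁻⁴)(+5.4)+(8 × 10⁻⁴)(-0.69) = -1.9 × 10⁻³ → UNSTABLE
The 179–237 m interval has Δρ < 0: lighter water underlies denser water.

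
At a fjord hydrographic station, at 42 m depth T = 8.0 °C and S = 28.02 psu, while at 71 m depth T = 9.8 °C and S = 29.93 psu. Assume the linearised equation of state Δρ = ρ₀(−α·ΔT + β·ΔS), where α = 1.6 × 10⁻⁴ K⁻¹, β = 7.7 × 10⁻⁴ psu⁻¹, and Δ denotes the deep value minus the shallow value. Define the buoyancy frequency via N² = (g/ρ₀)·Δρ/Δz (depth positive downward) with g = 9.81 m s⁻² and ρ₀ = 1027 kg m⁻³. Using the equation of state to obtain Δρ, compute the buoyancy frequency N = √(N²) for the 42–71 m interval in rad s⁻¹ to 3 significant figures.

0.0200 rad s⁻¹

ΔT = +1.8 K, ΔS = +1.91 psu (deep − shallow).
Δρ/ρ₀ = −αΔT + βΔS = -2.88 × 10⁻⁴ + 1.4707 × 10⁻³ = 1.1827 × 10⁻³, so Δρ ≈ 1.215 kg m⁻³.
N² = (g/ρ₀)·Δρ/Δz = g·(Δρ/ρ₀)/Δz = 9.81 × 1.1827 × 10⁻³ / 29 = 4.0008 × 10⁻⁴ s⁻².
N = √(4.0008 × 10⁻⁴) = 0.020002 rad s⁻¹ ≈ 0.0200 rad s⁻¹.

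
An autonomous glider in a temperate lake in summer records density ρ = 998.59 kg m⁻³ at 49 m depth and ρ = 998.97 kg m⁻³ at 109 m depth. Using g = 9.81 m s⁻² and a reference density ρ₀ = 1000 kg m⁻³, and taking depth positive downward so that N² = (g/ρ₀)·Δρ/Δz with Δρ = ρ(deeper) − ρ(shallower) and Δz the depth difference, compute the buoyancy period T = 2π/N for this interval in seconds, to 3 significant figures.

797 s

Δρ = 998.97 − 998.59 = 0.38 kg m⁻³ over Δz = 109 − 49 = 60 m.
N² = (9.81/1000) × (0.38/60) = 6.2130 × 10⁻⁵ s⁻².
N = √(6.2130 × 10⁻⁵) = 7.8823 × 10⁻³ rad s⁻¹, so T = 2π/N = 797.13 s ≈ 797 s.
N² > 0, so the interval is statically stable.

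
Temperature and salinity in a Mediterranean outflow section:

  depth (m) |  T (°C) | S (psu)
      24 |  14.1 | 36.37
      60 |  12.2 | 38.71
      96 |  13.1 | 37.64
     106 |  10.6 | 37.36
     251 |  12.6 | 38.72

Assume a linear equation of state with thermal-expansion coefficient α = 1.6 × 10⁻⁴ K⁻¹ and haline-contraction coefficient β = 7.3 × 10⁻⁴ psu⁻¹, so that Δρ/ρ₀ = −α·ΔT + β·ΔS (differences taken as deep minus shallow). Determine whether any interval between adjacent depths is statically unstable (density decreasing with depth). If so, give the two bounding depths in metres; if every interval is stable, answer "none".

Evaluate Δρ/ρ₀ = −αΔT + βΔS across each adjacent pair:
  24–60 m: −αΔT+βΔS = −(1.6 × 10⁻⁴)(-1.9)+(7.3 × 10⁻⁴)(+2.34) = 2.0 × 10⁻³ → stable
  60–96 m: −αΔT+βΔS = −(1.6 × 10⁻⁴)(+0.9)+(7.3 × 10⁻⁴)(-1.07) = -9.3 × 10⁻⁴ → UNSTABLE
  96–106 m: −αΔT+βΔS = −(1.6 × 10⁻⁴)(-2.5)+(7.3 × 10⁻⁴)(-0.28) = 2.0 × 10⁻⁴ → stable
  106–251 m: −αΔT+βΔS = −(1.6 × 10⁻⁴)(+2.0)+(7.3 × 10⁻⁴)(+1.36) = 6.7 × 10⁻⁴ → stable
The 60–96 m interval has Δρ < 0: lighter water underlies denser water.

60–96 m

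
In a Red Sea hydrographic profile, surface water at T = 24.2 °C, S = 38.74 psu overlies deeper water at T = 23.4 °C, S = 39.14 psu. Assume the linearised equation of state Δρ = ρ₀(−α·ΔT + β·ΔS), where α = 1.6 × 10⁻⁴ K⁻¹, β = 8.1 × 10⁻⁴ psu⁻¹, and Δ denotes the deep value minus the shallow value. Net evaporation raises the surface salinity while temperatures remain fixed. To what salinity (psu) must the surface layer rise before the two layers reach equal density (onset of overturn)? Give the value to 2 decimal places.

39.30 psu

Neutral buoyancy requires −α(T_deep − T_surf) + β(S_deep − S_surf′) = 0.
S_surf′ = S_deep − (α/β)·ΔT = 39.14 − (1.6 × 10⁻⁴/8.1 × 10⁻⁴)·(-0.8) = 39.2980 psu.
Increase required: 39.2980 − 38.74 = 0.5580 psu.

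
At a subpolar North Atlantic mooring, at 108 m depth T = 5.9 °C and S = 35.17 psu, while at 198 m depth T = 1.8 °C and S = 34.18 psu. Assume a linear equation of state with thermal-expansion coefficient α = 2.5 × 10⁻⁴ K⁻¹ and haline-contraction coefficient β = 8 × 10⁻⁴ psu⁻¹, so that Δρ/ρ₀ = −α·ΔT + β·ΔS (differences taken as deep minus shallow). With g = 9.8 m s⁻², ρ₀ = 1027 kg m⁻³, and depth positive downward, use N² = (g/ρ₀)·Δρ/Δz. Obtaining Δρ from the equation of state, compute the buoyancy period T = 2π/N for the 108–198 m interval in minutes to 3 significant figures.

20.8 min

ΔT = -4.1 K, ΔS = -0.99 psu (deep − shallow).
Δρ/ρ₀ = −αΔT + βΔS = 1.025 × 10⁻³ − 7.92 × 10⁻⁴ = 2.33 × 10⁻⁴, so Δρ ≈ 0.2393 kg m⁻³.
N² = (g/ρ₀)·Δρ/Δz = g·(Δρ/ρ₀)/Δz = 9.8 × 2.33 × 10⁻⁴ / 90 = 2.5371 × 10⁻⁵ s⁻².
N = √(2.5371 × 10⁻⁵) = 5.0370 × 10⁻³ rad s⁻¹ → T = 2π/N = 1.2474 × 10³ s = 20.790 min ≈ 20.8 min.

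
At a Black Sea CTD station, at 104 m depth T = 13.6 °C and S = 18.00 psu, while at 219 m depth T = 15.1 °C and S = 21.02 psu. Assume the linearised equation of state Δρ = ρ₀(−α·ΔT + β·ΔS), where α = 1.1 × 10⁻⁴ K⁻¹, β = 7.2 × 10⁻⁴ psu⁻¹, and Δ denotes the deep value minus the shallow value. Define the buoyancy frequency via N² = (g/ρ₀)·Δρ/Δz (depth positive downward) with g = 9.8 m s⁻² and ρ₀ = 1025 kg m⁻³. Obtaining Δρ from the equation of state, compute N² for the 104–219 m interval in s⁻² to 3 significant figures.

1.71 × 10⁻⁴ s⁻²

ΔT = +1.5 K, ΔS = +3.02 psu (deep − shallow).
Δρ/ρ₀ = −αΔT + βΔS = -1.65 × 10⁻⁴ + 2.1744 × 10⁻³ = 2.0094 × 10⁻³, so Δρ ≈ 2.060 kg m⁻³.
N² = (g/ρ₀)·Δρ/Δz = g·(Δρ/ρ₀)/Δz = 9.8 × 2.0094 × 10⁻³ / 115 = 1.7124 × 10⁻⁴ s⁻² ≈ 1.71 × 10⁻⁴ s⁻².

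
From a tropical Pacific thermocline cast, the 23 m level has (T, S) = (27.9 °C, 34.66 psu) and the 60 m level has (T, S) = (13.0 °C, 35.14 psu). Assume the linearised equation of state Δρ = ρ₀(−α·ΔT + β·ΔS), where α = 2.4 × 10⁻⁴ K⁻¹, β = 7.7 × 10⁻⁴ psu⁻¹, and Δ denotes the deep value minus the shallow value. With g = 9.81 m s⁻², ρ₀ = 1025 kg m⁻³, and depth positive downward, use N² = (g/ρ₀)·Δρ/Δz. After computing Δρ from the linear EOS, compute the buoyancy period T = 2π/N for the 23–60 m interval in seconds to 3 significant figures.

194 s

ΔT = -14.9 K, ΔS = +0.48 psu (deep − shallow).
Δρ/ρ₀ = −αΔT + βΔS = 3.576 × 10⁻³ + 3.696 × 10⁻⁴ = 3.9456 × 10⁻³, so Δρ ≈ 4.044 kg m⁻³.
N² = (g/ρ₀)·Δρ/Δz = g·(Δρ/ρ₀)/Δz = 9.81 × 3.9456 × 10⁻³ / 37 = 1.0461 × 10⁻³ s⁻².
N = √(1.0461 × 10⁻³) = 0.032343 rad s⁻¹ → T = 2π/N = 194.27 s ≈ 194 s.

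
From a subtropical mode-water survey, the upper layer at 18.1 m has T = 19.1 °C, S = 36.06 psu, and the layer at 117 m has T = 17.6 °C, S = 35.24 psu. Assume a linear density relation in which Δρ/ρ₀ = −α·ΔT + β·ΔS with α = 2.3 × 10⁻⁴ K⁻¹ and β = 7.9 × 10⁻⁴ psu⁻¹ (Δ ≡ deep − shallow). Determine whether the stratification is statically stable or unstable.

unstable

ΔT = 17.6 − 19.1 = -1.5 K and ΔS = 35.24 − 36.06 = -0.82 psu (deep − shallow).
−αΔT = 3.45 × 10⁻⁴; βΔS = -6.478 × 10⁻⁴; sum Δρ/ρ₀ = -3.028 × 10⁻⁴.
Δρ/ρ₀ < 0, so Δρ < 0: deeper water is lighter → statically unstable; the column would overturn.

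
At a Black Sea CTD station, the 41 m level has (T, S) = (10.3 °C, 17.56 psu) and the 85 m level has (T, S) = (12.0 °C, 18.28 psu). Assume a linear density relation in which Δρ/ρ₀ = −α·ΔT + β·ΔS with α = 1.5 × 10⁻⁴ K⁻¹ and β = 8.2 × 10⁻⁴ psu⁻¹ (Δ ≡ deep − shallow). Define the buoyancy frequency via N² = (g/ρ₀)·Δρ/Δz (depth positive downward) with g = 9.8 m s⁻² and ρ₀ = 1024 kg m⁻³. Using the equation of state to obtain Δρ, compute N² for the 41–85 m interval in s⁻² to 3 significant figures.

ΔT = +1.7 K, ΔS = +0.72 psu (deep − shallow).
Δρ/ρ₀ = −αΔT + βΔS = -2.55 × 10⁻⁴ + 5.904 × 10⁻⁴ = 3.354 × 10⁻⁴, so Δρ ≈ 0.3434 kg m⁻³.
N² = (g/ρ₀)·Δρ/Δz = g·(Δρ/ρ₀)/Δz = 9.8 × 3.354 × 10⁻⁴ / 44 = 7.4703 × 10⁻⁵ s⁻² ≈ 7.47 × 10⁻⁵ s⁻².

7.47 × 10⁻⁵ s⁻²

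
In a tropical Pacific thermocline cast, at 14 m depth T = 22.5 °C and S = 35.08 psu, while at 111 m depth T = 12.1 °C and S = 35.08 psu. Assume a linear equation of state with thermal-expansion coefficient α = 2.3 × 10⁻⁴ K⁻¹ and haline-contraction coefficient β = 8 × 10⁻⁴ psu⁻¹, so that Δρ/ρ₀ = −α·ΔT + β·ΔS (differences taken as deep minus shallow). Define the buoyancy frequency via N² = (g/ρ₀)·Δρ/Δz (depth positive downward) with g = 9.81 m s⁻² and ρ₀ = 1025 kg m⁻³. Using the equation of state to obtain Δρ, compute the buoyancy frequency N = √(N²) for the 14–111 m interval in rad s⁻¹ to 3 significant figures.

ΔT = -10.4 K, ΔS = +0.00 psu (deep − shallow).
Δρ/ρ₀ = −αΔT + βΔS = 2.392 × 10⁻³ + 0 = 2.392 × 10⁻³, so Δρ ≈ 2.452 kg m⁻³.
N² = (g/ρ₀)·Δρ/Δz = g·(Δρ/ρ₀)/Δz = 9.81 × 2.392 × 10⁻³ / 97 = 2.4191 × 10⁻⁴ s⁻².
N = √(2.4191 × 10⁻⁴) = 0.015553 rad s⁻¹ ≈ 0.0156 rad s⁻¹.

0.0156 rad s⁻¹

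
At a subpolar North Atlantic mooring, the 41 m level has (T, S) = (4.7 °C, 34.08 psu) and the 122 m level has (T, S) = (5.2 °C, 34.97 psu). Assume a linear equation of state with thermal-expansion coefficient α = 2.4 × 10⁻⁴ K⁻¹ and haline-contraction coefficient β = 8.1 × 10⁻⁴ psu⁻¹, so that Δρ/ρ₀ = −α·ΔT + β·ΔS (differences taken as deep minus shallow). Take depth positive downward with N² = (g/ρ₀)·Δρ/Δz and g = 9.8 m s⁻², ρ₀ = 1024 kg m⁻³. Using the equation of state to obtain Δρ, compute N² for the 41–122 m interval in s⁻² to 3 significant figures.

7.27 × 10⁻⁵ s⁻²

ΔT = +0.5 K, ΔS = +0.89 psu (deep − shallow).
Δρ/ρ₀ = −αΔT + βΔS = -1.20 × 10⁻⁴ + 7.209 × 10⁻⁴ = 6.009 × 10⁻⁴, so Δρ ≈ 0.6153 kg m⁻³.
N² = (g/ρ₀)·Δρ/Δz = g·(Δρ/ρ₀)/Δz = 9.8 × 6.009 × 10⁻⁴ / 81 = 7.2701 × 10⁻⁵ s⁻² ≈ 7.27 × 10⁻⁵ s⁻².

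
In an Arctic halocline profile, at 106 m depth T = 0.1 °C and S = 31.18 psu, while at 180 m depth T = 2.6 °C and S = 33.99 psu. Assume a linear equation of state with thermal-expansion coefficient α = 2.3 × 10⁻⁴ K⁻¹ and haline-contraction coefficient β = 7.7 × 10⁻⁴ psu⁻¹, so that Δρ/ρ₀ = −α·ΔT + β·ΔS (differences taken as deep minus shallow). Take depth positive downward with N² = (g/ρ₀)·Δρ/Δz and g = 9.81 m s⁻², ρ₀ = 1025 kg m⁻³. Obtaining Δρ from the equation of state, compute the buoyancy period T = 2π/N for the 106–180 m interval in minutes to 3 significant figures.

ΔT = +2.5 K, ΔS = +2.81 psu (deep − shallow).
Δρ/ρ₀ = −αΔT + βΔS = -5.75 × 10⁻⁴ + 2.1637 × 10⁻³ = 1.5887 × 10⁻³, so Δρ ≈ 1.628 kg m⁻³.
N² = (g/ρ₀)·Δρ/Δz = g·(Δρ/ρ₀)/Δz = 9.81 × 1.5887 × 10⁻³ / 74 = 2.1061 × 10⁻⁴ s⁻².
N = √(2.1061 × 10⁻⁴) = 0.014512 rad s⁻¹ → T = 2π/N = 432.96 s = 7.2160 min ≈ 7.22 min.

7.22 min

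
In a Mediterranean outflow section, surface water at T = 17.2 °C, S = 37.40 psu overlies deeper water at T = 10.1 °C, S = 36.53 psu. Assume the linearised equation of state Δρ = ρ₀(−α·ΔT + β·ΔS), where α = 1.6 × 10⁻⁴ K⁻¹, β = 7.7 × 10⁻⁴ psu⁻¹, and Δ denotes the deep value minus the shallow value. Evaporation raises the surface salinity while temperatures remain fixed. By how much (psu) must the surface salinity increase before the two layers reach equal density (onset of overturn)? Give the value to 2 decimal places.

0.61 psu

Neutral buoyancy requires −α(T_deep − T_surf) + β(S_deep − S_surf′) = 0.
S_surf′ = S_deep − (α/β)·ΔT = 36.53 − (1.6 × 10⁻⁴/7.7 × 10⁻⁴)·(-7.1) = 38.0053 psu.
Increase required: 38.0053 − 37.40 = 0.6053 psu.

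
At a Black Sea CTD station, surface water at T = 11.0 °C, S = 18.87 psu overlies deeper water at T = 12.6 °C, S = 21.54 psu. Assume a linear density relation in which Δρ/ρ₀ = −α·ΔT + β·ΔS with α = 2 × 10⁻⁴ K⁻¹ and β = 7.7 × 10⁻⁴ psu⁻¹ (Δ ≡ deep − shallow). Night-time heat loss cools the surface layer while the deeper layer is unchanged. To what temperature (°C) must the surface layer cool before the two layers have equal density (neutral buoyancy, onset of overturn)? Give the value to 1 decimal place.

2.3 °C

Neutral buoyancy requires Δρ = 0, i.e. −α(T_deep − T_surf′) + β(S_deep − S_surf) = 0.
T_surf′ = T_deep − (β/α)·ΔS = 12.6 − (7.7 × 10⁻⁴/2 × 10⁻⁴)·(+2.67) = 2.321 °C.
Cooling required: 11.0 − (2.321) = 8.679 °C.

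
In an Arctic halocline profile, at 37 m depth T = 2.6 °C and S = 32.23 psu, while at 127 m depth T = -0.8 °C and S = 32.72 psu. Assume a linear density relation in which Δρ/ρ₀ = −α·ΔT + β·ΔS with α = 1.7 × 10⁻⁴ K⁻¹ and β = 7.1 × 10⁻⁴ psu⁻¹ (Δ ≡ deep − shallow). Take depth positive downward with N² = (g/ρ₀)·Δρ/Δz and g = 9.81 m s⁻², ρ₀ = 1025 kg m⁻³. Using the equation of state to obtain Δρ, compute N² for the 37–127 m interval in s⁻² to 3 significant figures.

1.01 × 10⁻⁴ s⁻²

ΔT = -3.4 K, ΔS = +0.49 psu (deep − shallow).
Δρ/ρ₀ = −αΔT + βΔS = 5.78 × 10⁻⁴ + 3.479 × 10⁻⁴ = 9.259 × 10⁻⁴, so Δρ ≈ 0.9490 kg m⁻³.
N² = (g/ρ₀)·Δρ/Δz = g·(Δρ/ρ₀)/Δz = 9.81 × 9.259 × 10⁻⁴ / 90 = 1.0092 × 10⁻⁴ s⁻² ≈ 1.01 × 10⁻⁴ s⁻².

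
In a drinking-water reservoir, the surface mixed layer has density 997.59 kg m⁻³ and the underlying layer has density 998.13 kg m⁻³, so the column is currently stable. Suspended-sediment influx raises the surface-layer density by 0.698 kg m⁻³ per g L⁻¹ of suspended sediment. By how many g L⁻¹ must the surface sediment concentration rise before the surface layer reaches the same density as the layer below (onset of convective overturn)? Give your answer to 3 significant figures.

Density deficit of the surface layer: 998.13 − 997.59 = 0.54 kg m⁻³.
Required change = 0.54 / 0.698 = 0.774 g L⁻¹.

0.774 g L⁻¹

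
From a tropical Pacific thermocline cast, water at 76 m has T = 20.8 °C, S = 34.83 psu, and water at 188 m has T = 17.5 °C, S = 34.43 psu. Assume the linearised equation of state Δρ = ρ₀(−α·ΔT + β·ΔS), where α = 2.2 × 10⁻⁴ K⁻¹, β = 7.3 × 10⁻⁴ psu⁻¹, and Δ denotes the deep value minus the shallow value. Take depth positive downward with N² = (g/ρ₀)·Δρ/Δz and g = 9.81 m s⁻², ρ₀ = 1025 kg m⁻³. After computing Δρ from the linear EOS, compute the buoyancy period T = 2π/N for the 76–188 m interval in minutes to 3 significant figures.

17.0 min

ΔT = -3.3 K, ΔS = -0.40 psu (deep − shallow).
Δρ/ρ₀ = −αΔT + βΔS = 7.26 × 10⁻⁴ − 2.92 × 10⁻⁴ = 4.34 × 10⁻⁴, so Δρ ≈ 0.4448 kg m⁻³.
N² = (g/ρ₀)·Δρ/Δz = g·(Δρ/ρ₀)/Δz = 9.81 × 4.34 × 10⁻⁴ / 112 = 3.8014 × 10⁻⁵ s⁻².
N = √(3.8014 × 10⁻⁵) = 6.1655 × 10⁻³ rad s⁻¹ → T = 2π/N = 1.0191 × 10³ s = 16.985 min ≈ 17.0 min.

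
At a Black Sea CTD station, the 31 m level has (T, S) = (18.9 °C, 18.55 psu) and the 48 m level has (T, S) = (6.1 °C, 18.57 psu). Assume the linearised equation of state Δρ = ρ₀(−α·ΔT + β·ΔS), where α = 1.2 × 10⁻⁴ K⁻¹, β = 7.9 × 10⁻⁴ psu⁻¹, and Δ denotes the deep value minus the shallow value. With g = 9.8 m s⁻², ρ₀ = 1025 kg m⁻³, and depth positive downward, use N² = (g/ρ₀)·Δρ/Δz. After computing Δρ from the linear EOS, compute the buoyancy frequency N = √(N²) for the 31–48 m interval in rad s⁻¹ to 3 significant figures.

0.0299 rad s⁻¹

ΔT = -12.8 K, ΔS = +0.02 psu (deep − shallow).
Δρ/ρ₀ = −αΔT + βΔS = 1.536 × 10⁻³ + 1.58 × 10⁻⁵ = 1.5518 × 10⁻³, so Δρ ≈ 1.591 kg m⁻³.
N² = (g/ρ₀)·Δρ/Δz = g·(Δρ/ρ₀)/Δz = 9.8 × 1.5518 × 10⁻³ / 17 = 8.9457 × 10⁻⁴ s⁻².
N = √(8.9457 × 10⁻⁴) = 0.029909 rad s⁻¹ ≈ 0.0299 rad s⁻¹.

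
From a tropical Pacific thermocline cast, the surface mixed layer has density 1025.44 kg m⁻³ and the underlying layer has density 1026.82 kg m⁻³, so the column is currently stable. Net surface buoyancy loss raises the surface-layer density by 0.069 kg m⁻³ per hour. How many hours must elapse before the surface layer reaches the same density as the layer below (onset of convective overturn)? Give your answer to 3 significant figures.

20.0 hours

Density deficit of the surface layer: 1026.82 − 1025.44 = 1.38 kg m⁻³.
Required change = 1.38 / 0.069 = 20.0 hours.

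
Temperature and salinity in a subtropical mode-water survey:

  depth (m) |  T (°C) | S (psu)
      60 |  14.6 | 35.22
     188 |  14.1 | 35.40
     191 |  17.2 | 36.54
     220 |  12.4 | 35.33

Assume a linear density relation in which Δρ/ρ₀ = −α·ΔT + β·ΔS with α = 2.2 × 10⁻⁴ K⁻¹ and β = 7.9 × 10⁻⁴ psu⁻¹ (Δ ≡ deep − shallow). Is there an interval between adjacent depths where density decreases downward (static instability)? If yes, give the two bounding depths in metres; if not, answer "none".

Evaluate Δρ/ρ₀ = −αΔT + βΔS across each adjacent pair:
  60–188 m: −αΔT+βΔS = −(2.2 × 10⁻⁴)(-0.5)+(7.9 × 10⁻⁴)(+0.18) = 2.5 × 10⁻⁴ → stable
  188–191 m: −αΔT+βΔS = −(2.2 × 10⁻⁴)(+3.1)+(7.9 × 10⁻⁴)(+1.14) = 2.2 × 10⁻⁴ → stable
  191–220 m: −αΔT+βΔS = −(2.2 × 10⁻⁴)(-4.8)+(7.9 × 10⁻⁴)(-1.21) = 1.0 × 10⁻⁴ → stable
Every interval has Δρ > 0: the column is stably stratified throughout.

none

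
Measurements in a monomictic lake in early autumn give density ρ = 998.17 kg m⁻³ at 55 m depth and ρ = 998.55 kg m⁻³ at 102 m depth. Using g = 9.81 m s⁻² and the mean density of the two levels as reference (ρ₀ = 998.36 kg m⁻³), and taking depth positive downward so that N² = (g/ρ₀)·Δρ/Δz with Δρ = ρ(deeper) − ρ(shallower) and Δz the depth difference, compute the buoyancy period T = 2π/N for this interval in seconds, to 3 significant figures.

705 s

Δρ = 998.55 − 998.17 = 0.38 kg m⁻³ over Δz = 102 − 55 = 47 m.
N² = (9.81/998.36) × (0.38/47) = 7.9445 × 10⁻⁵ s⁻².
N = √(7.9445 × 10⁻⁵) = 8.9132 × 10⁻³ rad s⁻¹, so T = 2π/N = 704.93 s ≈ 705 s.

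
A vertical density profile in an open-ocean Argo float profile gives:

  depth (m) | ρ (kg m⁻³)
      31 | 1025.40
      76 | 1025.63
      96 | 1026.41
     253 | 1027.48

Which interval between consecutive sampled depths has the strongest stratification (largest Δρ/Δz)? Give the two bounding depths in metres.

Compute the density gradient over each adjacent pair:
  31–76 m: Δρ/Δz = 0.23/45 = 5.1 × 10⁻³ kg m⁻⁴
  76–96 m: Δρ/Δz = 0.78/20 = 0.039 kg m⁻⁴
  96–253 m: Δρ/Δz = 1.07/157 = 6.8 × 10⁻³ kg m⁻⁴
The largest gradient is in the 76–96 m interval — the pycnocline.

76–96 m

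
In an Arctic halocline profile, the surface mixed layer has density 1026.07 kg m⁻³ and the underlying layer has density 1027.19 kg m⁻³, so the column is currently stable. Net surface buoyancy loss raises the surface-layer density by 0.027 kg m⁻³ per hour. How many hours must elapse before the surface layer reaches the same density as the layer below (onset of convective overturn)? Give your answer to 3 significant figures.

Density deficit of the surface layer: 1027.19 − 1026.07 = 1.12 kg m⁻³.
Required change = 1.12 / 0.027 = 41.5 hours.

41.5 hours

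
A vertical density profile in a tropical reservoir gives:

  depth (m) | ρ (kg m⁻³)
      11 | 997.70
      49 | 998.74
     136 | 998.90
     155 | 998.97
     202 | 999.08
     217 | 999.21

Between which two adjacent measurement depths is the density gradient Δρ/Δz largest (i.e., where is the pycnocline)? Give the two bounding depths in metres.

11–49 m

Compute the density gradient over each adjacent pair:
  11–49 m: Δρ/Δz = 1.04/38 = 0.027 kg m⁻⁴
  49–136 m: Δρ/Δz = 0.16/87 = 1.8 × 10⁻³ kg m⁻⁴
  136–155 m: Δρ/Δz = 0.07/19 = 3.7 × 10⁻³ kg m⁻⁴
  155–202 m: Δρ/Δz = 0.11/47 = 2.3 × 10⁻³ kg m⁻⁴
  202–217 m: Δρ/Δz = 0.13/15 = 8.7 × 10⁻³ kg m⁻⁴
The largest gradient is in the 11–49 m interval — the pycnocline.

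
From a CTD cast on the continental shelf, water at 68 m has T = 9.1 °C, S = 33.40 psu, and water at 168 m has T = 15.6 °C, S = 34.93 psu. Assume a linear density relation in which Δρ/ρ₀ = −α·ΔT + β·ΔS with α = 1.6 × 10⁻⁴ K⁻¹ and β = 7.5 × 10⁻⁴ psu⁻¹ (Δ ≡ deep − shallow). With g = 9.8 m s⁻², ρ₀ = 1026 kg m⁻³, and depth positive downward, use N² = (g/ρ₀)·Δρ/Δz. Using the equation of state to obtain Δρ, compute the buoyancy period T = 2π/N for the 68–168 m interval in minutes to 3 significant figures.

32.3 min

ΔT = +6.5 K, ΔS = +1.53 psu (deep − shallow).
Δρ/ρ₀ = −αΔT + βΔS = -1.04 × 10⁻³ + 1.1475 × 10⁻³ = 1.075 × 10⁻⁴, so Δρ ≈ 0.1103 kg m⁻³.
N² = (g/ρ₀)·Δρ/Δz = g·(Δρ/ρ₀)/Δz = 9.8 × 1.075 × 10⁻⁴ / 100 = 1.0535 × 10⁻⁵ s⁻².
N = √(1.0535 × 10⁻⁵) = 3.2458 × 10⁻³ rad s⁻¹ → T = 2π/N = 1.9358 × 10³ s = 32.263 min ≈ 32.3 min.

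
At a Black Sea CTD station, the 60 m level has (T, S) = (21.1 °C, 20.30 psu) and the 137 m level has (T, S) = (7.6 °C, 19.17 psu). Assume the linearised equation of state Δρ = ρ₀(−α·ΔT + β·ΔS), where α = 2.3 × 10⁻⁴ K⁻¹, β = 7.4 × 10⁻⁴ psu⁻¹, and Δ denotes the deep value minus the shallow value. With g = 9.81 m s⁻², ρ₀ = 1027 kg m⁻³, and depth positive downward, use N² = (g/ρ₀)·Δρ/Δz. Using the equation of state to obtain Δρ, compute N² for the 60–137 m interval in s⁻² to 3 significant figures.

2.89 × 10⁻⁴ s⁻²

ΔT = -13.5 K, ΔS = -1.13 psu (deep − shallow).
Δρ/ρ₀ = −αΔT + βΔS = 3.105 × 10⁻³ − 8.362 × 10⁻⁴ = 2.2688 × 10⁻³, so Δρ ≈ 2.330 kg m⁻³.
N² = (g/ρ₀)·Δρ/Δz = g·(Δρ/ρ₀)/Δz = 9.81 × 2.2688 × 10⁻³ / 77 = 2.8905 × 10⁻⁴ s⁻² ≈ 2.89 × 10⁻⁴ s⁻².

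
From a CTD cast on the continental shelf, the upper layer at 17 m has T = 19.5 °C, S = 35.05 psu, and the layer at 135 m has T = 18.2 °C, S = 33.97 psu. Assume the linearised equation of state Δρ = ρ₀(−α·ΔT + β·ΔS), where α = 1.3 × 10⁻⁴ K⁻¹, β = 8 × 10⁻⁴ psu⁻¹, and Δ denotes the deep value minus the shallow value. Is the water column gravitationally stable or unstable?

ΔT = 18.2 − 19.5 = -1.3 K and ΔS = 33.97 − 35.05 = -1.08 psu (deep − shallow).
−αΔT = 1.69 × 10⁻⁴; βΔS = -8.64 × 10⁻⁴; sum Δρ/ρ₀ = -6.95 × 10⁻⁴.
Δρ/ρ₀ < 0, so Δρ < 0: deeper water is lighter → statically unstable; the column would overturn.

unstable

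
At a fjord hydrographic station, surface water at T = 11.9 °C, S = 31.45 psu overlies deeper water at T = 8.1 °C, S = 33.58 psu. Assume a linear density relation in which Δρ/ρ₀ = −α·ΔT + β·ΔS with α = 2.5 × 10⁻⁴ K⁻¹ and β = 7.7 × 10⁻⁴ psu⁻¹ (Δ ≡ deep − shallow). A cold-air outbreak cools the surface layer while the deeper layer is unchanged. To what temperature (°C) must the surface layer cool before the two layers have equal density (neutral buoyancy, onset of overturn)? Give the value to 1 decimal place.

Neutral buoyancy requires Δρ = 0, i.e. −α(T_deep − T_surf′) + β(S_deep − S_surf) = 0.
T_surf′ = T_deep − (β/α)·ΔS = 8.1 − (7.7 × 10⁻⁴/2.5 × 10⁻⁴)·(+2.13) = 1.540 °C.
Cooling required: 11.9 − (1.540) = 10.360 °C.

1.5 °C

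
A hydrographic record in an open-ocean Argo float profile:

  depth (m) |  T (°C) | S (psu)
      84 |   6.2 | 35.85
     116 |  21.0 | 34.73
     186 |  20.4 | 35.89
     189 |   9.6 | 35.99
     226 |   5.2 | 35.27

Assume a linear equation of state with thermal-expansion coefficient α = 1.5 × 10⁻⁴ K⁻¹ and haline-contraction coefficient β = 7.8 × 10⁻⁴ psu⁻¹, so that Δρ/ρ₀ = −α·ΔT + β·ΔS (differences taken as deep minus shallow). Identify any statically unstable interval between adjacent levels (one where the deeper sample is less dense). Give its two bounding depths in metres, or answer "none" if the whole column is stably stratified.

84–116 m

Evaluate Δρ/ρ₀ = −αΔT + βΔS across each adjacent pair:
  84–116 m: −αΔT+βΔS = −(1.5 × 10⁻⁴)(+14.8)+(7.8 × 10⁻⁴)(-1.12) = -3.1 × 10⁻³ → UNSTABLE
  116–186 m: −αΔT+βΔS = −(1.5 × 10⁻⁴)(-0.6)+(7.8 × 10⁻⁴)(+1.16) = 9.9 × 10⁻⁴ → stable
  186–189 m: −αΔT+βΔS = −(1.5 × 10⁻⁴)(-10.8)+(7.8 × 10⁻⁴)(+0.10) = 1.7 × 10⁻³ → stable
  189–226 m: −αΔT+βΔS = −(1.5 × 10⁻⁴)(-4.4)+(7.8 × 10⁻⁴)(-0.72) = 9.8 × 10⁻⁵ → stable
The 84–116 m interval has Δρ < 0: lighter water underlies denser water.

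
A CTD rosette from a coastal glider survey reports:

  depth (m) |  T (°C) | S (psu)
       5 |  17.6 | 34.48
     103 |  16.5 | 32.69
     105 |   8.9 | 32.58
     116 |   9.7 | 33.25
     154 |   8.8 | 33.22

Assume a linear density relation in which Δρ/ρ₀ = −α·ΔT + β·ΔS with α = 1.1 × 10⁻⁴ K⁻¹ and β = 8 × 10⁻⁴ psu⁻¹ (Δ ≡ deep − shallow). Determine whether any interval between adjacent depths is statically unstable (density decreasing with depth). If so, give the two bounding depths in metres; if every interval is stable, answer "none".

5–103 m

Evaluate Δρ/ρ₀ = −αΔT + βΔS across each adjacent pair:
  5–103 m: −αΔT+βΔS = −(1.1 × 10⁻⁴)(-1.1)+(8 × 10⁻⁴)(-1.79) = -1.3 × 10⁻³ → UNSTABLE
  103–105 m: −αΔT+βΔS = −(1.1 × 10⁻⁴)(-7.6)+(8 × 10⁻⁴)(-0.11) = 7.5 × 10⁻⁴ → stable
  105–116 m: −αΔT+βΔS = −(1.1 × 10⁻⁴)(+0.8)+(8 × 10⁻⁴)(+0.67) = 4.5 × 10⁻⁴ → stable
  116–154 m: −αΔT+βΔS = −(1.1 × 10⁻⁴)(-0.9)+(8 × 10⁻⁴)(-0.03) = 7.5 × 10⁻⁵ → stable
The 5–103 m interval has Δρ < 0: lighter water underlies denser water.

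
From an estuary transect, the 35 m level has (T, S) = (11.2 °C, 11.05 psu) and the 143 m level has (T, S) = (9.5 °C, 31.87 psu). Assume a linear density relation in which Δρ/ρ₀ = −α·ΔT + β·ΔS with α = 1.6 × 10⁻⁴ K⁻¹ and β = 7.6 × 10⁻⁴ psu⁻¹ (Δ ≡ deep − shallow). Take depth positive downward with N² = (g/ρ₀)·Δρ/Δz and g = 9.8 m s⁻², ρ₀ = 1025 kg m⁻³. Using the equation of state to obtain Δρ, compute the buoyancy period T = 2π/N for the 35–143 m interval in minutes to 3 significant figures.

ΔT = -1.7 K, ΔS = +20.82 psu (deep − shallow).
Δρ/ρ₀ = −αΔT + βΔS = 2.72 × 10⁻⁴ + 0.0158232 = 0.0160952, so Δρ ≈ 16.50 kg m⁻³.
N² = (g/ρ₀)·Δρ/Δz = g·(Δρ/ρ₀)/Δz = 9.8 × 0.0160952 / 108 = 1.4605 × 10⁻³ s⁻².
N = √(1.4605 × 10⁻³) = 0.038216 rad s⁻¹ → T = 2π/N = 164.41 s = 2.7402 min ≈ 2.74 min.

2.74 min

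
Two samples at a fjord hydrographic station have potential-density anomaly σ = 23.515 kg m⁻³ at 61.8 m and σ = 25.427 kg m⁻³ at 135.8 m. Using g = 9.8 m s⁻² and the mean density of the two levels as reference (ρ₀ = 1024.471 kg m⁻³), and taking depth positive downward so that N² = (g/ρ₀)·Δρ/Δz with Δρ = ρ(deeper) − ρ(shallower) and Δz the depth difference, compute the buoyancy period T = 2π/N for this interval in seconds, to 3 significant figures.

Δρ = 1025.427 − 1023.515 = 1.912 kg m⁻³ over Δz = 135.8 − 61.8 = 74 m.
N² = (9.8/1024.471) × (1.912/74) = 2.4716 × 10⁻⁴ s⁻².
N = √(2.4716 × 10⁻⁴) = 0.015721 rad s⁻¹, so T = 2π/N = 399.67 s ≈ 400 s.

400 s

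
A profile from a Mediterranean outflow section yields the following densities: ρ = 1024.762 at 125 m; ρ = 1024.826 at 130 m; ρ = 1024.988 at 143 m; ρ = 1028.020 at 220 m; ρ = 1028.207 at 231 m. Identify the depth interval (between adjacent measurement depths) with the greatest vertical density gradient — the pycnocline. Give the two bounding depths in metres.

143–220 m

Compute the density gradient over each adjacent pair:
  125–130 m: Δρ/Δz = 0.064/5 = 0.013 kg m⁻⁴
  130–143 m: Δρ/Δz = 0.162/13 = 0.012 kg m⁻⁴
  143–220 m: Δρ/Δz = 3.032/77 = 0.039 kg m⁻⁴
  220–231 m: Δρ/Δz = 0.187/11 = 0.017 kg m⁻⁴
The largest gradient is in the 143–220 m interval — the pycnocline.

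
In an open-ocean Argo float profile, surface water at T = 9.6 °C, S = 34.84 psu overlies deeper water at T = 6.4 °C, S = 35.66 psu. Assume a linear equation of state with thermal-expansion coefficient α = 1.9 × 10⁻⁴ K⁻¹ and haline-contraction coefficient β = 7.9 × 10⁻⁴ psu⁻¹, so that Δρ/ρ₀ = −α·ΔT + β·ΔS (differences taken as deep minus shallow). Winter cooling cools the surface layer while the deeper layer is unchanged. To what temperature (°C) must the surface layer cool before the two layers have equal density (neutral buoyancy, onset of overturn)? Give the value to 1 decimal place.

3.0 °C

Neutral buoyancy requires Δρ = 0, i.e. −α(T_deep − T_surf′) + β(S_deep − S_surf) = 0.
T_surf′ = T_deep − (β/α)·ΔS = 6.4 − (7.9 × 10⁻⁴/1.9 × 10⁻⁴)·(+0.82) = 2.991 °C.
Cooling required: 9.6 − (2.991) = 6.609 °C.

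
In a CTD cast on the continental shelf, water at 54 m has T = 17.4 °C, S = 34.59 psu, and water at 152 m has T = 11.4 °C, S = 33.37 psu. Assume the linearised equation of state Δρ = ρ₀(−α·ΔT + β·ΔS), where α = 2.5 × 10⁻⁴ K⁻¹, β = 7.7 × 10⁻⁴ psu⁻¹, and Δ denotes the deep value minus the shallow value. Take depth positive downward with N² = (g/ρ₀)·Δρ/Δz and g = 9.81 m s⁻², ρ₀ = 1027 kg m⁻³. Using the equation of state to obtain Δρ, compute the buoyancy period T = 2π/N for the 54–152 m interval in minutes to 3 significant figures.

14.0 min

ΔT = -6.0 K, ΔS = -1.22 psu (deep − shallow).
Δρ/ρ₀ = −αΔT + βΔS = 1.50 × 10⁻³ − 9.394 × 10⁻⁴ = 5.606 × 10⁻⁴, so Δρ ≈ 0.5757 kg m⁻³.
N² = (g/ρ₀)·Δρ/Δz = g·(Δρ/ρ₀)/Δz = 9.81 × 5.606 × 10⁻⁴ / 98 = 5.6117 × 10⁻⁵ s⁻².
N = √(5.6117 × 10⁻⁵) = 7.4911 × 10⁻³ rad s⁻¹ → T = 2π/N = 838.75 s = 13.979 min ≈ 14.0 min.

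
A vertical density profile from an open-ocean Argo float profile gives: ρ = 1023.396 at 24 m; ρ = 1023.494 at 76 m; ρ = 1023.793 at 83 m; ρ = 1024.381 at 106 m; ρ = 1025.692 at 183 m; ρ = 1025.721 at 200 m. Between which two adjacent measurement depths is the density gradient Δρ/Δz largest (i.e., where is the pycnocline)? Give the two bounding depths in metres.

Compute the density gradient over each adjacent pair:
  24–76 m: Δρ/Δz = 0.098/52 = 1.9 × 10⁻³ kg m⁻⁴
  76–83 m: Δρ/Δz = 0.299/7 = 0.043 kg m⁻⁴
  83–106 m: Δρ/Δz = 0.588/23 = 0.026 kg m⁻⁴
  106–183 m: Δρ/Δz = 1.311/77 = 0.017 kg m⁻⁴
  183–200 m: Δρ/Δz = 0.029/17 = 1.7 × 10⁻³ kg m⁻⁴
The largest gradient is in the 76–83 m interval — the pycnocline.

76–83 m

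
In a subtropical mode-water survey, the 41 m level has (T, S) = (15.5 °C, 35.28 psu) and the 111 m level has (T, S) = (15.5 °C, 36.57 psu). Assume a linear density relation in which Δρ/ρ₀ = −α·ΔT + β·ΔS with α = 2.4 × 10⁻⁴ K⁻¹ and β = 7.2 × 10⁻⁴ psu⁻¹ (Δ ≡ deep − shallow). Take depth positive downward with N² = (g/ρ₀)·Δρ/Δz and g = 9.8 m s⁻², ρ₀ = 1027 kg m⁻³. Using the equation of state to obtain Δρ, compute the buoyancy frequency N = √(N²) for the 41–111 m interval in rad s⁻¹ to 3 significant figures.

0.0114 rad s⁻¹

ΔT = +0.0 K, ΔS = +1.29 psu (deep − shallow).
Δρ/ρ₀ = −αΔT + βΔS = 0 + 9.288 × 10⁻⁴ = 9.288 × 10⁻⁴, so Δρ ≈ 0.9539 kg m⁻³.
N² = (g/ρ₀)·Δρ/Δz = g·(Δρ/ρ₀)/Δz = 9.8 × 9.288 × 10⁻⁴ / 70 = 1.3003 × 10⁻⁴ s⁻².
N = √(1.3003 × 10⁻⁴) = 0.011403 rad s⁻¹ ≈ 0.0114 rad s⁻¹.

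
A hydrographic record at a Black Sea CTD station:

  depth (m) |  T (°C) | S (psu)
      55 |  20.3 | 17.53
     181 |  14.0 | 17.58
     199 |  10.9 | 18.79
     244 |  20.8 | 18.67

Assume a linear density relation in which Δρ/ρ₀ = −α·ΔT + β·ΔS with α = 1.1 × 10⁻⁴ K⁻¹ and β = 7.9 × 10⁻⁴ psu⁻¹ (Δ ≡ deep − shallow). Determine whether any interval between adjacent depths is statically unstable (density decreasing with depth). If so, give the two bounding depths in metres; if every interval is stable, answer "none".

199–244 m

Evaluate Δρ/ρ₀ = −αΔT + βΔS across each adjacent pair:
  55–181 m: −αΔT+βΔS = −(1.1 × 10⁻⁴)(-6.3)+(7.9 × 10⁻⁴)(+0.05) = 7.3 × 10⁻⁴ → stable
  181–199 m: −αΔT+βΔS = −(1.1 × 10⁻⁴)(-3.1)+(7.9 × 10⁻⁴)(+1.21) = 1.3 × 10⁻³ → stable
  199–244 m: −αΔT+βΔS = −(1.1 × 10⁻⁴)(+9.9)+(7.9 × 10⁻⁴)(-0.12) = -1.2 × 10⁻³ → UNSTABLE
The 199–244 m interval has Δρ < 0: lighter water underlies denser water.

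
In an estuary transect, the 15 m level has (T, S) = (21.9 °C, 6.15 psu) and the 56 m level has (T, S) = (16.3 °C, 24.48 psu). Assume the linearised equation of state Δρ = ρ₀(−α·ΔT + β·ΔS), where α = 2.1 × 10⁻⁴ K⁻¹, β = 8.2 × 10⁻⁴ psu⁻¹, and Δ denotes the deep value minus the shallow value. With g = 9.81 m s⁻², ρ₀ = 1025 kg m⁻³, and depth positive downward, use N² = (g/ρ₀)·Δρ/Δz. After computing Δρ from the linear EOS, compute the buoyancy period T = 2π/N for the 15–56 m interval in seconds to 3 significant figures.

ΔT = -5.6 K, ΔS = +18.33 psu (deep − shallow).
Δρ/ρ₀ = −αΔT + βΔS = 1.176 × 10⁻³ + 0.0150306 = 0.0162066, so Δρ ≈ 16.61 kg m⁻³.
N² = (g/ρ₀)·Δρ/Δz = g·(Δρ/ρ₀)/Δz = 9.81 × 0.0162066 / 41 = 3.8777 × 10⁻³ s⁻².
N = √(3.8777 × 10⁻³) = 0.062271 rad s⁻¹ → T = 2π/N = 100.90 s ≈ 101 s.

101 s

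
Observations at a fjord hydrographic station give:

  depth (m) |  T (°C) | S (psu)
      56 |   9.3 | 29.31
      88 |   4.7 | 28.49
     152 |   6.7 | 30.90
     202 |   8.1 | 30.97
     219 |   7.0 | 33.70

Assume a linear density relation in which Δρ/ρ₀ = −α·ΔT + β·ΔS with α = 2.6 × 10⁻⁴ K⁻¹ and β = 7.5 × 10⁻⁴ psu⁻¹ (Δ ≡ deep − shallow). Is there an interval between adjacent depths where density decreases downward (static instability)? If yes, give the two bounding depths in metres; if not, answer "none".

Evaluate Δρ/ρ₀ = −αΔT + βΔS across each adjacent pair:
  56–88 m: −αΔT+βΔS = −(2.6 × 10⁻⁴)(-4.6)+(7.5 × 10⁻⁴)(-0.82) = 5.8 × 10⁻⁴ → stable
  88–152 m: −αΔT+βΔS = −(2.6 × 10⁻⁴)(+2.0)+(7.5 × 10⁻⁴)(+2.41) = 1.3 × 10⁻³ → stable
  152–202 m: −αΔT+βΔS = −(2.6 × 10⁻⁴)(+1.4)+(7.5 × 10⁻⁴)(+0.07) = -3.1 × 10⁻⁴ → UNSTABLE
  202–219 m: −αΔT+βΔS = −(2.6 × 10⁻⁴)(-1.1)+(7.5 × 10⁻⁴)(+2.73) = 2.3 × 10⁻³ → stable
The 152–202 m interval has Δρ < 0: lighter water underlies denser water.

152–202 m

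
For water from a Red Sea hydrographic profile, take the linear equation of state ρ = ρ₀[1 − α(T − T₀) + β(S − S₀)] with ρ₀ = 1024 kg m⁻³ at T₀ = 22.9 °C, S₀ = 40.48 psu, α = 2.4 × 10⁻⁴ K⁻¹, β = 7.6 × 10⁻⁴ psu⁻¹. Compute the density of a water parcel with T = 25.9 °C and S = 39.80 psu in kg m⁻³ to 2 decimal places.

1022.73 kg m⁻³

T − T₀ = +3.0 K, S − S₀ = -0.68 psu.
Bracket = 1 − α·(+3.0) + β·(-0.68) = 1 + (-1.2368 × 10⁻³) = 0.9987632.
ρ = 1024 × 0.9987632 = 1022.73 kg m⁻³.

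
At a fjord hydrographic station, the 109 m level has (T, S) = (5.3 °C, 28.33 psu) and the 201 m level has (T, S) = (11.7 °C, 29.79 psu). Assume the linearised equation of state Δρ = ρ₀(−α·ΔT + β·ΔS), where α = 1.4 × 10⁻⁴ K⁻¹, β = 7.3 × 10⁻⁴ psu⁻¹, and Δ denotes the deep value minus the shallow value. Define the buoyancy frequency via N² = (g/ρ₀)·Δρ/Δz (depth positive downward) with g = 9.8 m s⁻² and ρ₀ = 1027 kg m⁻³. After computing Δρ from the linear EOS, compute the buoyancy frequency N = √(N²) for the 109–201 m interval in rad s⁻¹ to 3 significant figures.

ΔT = +6.4 K, ΔS = +1.46 psu (deep − shallow).
Δρ/ρ₀ = −αΔT + βΔS = -8.96 × 10⁻⁴ + 1.0658 × 10⁻³ = 1.698 × 10⁻⁴, so Δρ ≈ 0.1744 kg m⁻³.
N² = (g/ρ₀)·Δρ/Δz = g·(Δρ/ρ₀)/Δz = 9.8 × 1.698 × 10⁻⁴ / 92 = 1.8087 × 10⁻⁵ s⁻².
N = √(1.8087 × 10⁻⁵) = 4.2529 × 10⁻³ rad s⁻¹ ≈ 4.25 × 10⁻³ rad s⁻¹.

4.25 × 10⁻³ rad s⁻¹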